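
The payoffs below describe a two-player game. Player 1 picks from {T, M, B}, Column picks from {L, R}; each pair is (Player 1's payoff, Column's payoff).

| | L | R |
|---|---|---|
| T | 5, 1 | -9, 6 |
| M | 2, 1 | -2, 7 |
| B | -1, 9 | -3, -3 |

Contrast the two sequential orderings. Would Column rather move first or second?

If Player 1 leads: Column's best replies are T→R, M→R, B→L; Player 1's induced payoffs -9, -2, -1; outcome (B, L), payoffs (-1, 9).
If Column leads: Player 1's best replies are L→T, R→M; Column's induced payoffs 1, 7; outcome (M, R), payoffs (-2, 7).
Column gets 7 moving first and 9 moving second, so Column prefers to move second.

second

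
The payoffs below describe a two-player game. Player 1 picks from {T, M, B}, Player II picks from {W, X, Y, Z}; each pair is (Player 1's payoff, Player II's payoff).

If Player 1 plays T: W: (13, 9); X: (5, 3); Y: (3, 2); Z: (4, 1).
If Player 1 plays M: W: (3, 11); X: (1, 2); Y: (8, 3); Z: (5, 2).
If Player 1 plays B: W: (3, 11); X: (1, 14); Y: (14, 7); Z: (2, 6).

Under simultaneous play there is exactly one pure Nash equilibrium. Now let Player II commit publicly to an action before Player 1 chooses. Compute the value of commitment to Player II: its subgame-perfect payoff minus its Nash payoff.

0

Backward induction with Player II moving first.
- W: BR = T, leader payoff 9.
- X: BR = T, leader payoff 3.
- Y: BR = B, leader payoff 7.
- Z: BR = M, leader payoff 2.
Among 9, 3, 7, 2, the best is 9 at W. Subgame-perfect outcome: (T, W) with payoffs (13, 9).
Under simultaneous play:
Player 1's best replies: W→T; X→T; Y→B; Z→M.
Player II's best replies: T→W; M→W; B→X.
The unique mutual best reply is (T, W), giving (13, 9).
Player II's commitment gain: 9 − 9 = 0.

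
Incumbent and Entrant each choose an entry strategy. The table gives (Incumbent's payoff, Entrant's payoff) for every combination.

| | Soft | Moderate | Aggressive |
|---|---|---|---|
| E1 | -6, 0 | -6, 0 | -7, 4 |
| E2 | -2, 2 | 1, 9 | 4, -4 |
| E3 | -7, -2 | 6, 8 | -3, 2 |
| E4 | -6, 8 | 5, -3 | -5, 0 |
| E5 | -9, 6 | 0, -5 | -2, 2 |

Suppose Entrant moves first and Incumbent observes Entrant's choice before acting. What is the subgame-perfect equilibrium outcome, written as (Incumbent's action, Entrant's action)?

Solve by backward induction (Entrant leads).
- Soft → Incumbent plays E2 (best of -6, -2, -7, -6, -9); Entrant gets 2.
- Moderate → Incumbent plays E3 (best of -6, 1, 6, 5, 0); Entrant gets 8.
- Aggressive → Incumbent plays E2 (best of -7, 4, -3, -5, -2); Entrant gets -4.
Maximizing over 2, 8, -4, Entrant chooses Moderate. Subgame-perfect outcome: (E3, Moderate) with payoffs (6, 8).

(E3, Moderate)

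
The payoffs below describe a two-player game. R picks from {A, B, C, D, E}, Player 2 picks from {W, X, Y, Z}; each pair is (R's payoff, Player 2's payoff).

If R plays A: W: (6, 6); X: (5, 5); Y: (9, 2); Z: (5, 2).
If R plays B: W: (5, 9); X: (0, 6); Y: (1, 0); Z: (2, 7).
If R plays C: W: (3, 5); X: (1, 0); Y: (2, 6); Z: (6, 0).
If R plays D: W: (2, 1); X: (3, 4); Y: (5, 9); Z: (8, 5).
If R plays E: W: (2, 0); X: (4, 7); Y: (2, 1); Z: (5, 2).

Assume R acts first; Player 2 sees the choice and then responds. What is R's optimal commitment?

Work backward from Player 2's decision.
- A → Player 2 plays W (best of 6, 5, 2, 2); R gets 6.
- B → Player 2 plays W (best of 9, 6, 0, 7); R gets 5.
- C → Player 2 plays Y (best of 5, 0, 6, 0); R gets 2.
- D → Player 2 plays Y (best of 1, 4, 9, 5); R gets 5.
- E → Player 2 plays X (best of 0, 7, 1, 2); R gets 4.
Among 6, 5, 2, 5, 4, the best is 6 at A. Subgame-perfect outcome: (A, W) with payoffs (6, 6).

A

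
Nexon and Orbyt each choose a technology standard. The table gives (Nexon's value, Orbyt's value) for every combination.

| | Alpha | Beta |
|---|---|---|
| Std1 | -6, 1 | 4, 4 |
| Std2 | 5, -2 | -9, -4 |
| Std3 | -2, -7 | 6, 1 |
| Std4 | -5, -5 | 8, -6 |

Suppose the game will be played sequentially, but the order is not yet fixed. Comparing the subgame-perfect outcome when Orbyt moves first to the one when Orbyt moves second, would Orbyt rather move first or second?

second

If Nexon leads: Orbyt's best replies are Std1→Beta, Std2→Alpha, Std3→Beta, Std4→Alpha; Nexon's induced payoffs 4, 5, 6, -5; outcome (Std3, Beta), payoffs (6, 1).
If Orbyt leads: Nexon's best replies are Alpha→Std2, Beta→Std4; Orbyt's induced payoffs -2, -6; outcome (Std2, Alpha), payoffs (5, -2).
Orbyt gets -2 moving first and 1 moving second, so Orbyt prefers to move second.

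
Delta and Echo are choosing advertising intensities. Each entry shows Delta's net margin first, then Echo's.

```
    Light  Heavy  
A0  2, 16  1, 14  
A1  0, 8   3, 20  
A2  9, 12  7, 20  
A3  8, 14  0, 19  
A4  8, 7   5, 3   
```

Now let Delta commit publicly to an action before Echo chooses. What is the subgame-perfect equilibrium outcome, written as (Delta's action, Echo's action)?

Backward induction with Delta moving first.
- A0: Echo compares 16, 14 and picks Light; Delta would get 2.
- A1: Echo compares 8, 20 and picks Heavy; Delta would get 3.
- A2: Echo compares 12, 20 and picks Heavy; Delta would get 7.
- A3: Echo compares 14, 19 and picks Heavy; Delta would get 0.
- A4: Echo compares 7, 3 and picks Light; Delta would get 8.
Maximizing over 2, 3, 7, 0, 8, Delta chooses A4. Subgame-perfect outcome: (A4, Light) with payoffs (8, 7).

(A4, Light)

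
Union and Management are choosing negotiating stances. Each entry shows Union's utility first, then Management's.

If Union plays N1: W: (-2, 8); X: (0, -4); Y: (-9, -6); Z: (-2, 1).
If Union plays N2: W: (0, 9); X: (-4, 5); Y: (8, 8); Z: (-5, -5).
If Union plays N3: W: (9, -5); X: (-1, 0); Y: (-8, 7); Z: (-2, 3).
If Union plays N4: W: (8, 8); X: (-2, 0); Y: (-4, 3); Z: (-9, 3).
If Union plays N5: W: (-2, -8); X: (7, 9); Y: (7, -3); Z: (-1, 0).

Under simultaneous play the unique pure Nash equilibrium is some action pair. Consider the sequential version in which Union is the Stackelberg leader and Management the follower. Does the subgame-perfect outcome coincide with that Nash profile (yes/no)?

Backward induction with Union moving first.
- N1 → Management plays W (best of 8, -4, -6, 1); Union gets -2.
- N2 → Management plays W (best of 9, 5, 8, -5); Union gets 0.
- N3 → Management plays Y (best of -5, 0, 7, 3); Union gets -8.
- N4 → Management plays W (best of 8, 0, 3, 3); Union gets 8.
- N5 → Management plays X (best of -8, 9, -3, 0); Union gets 7.
Union's induced payoffs are -2, 0, -8, 8, 7, so Union commits to N4. Subgame-perfect outcome: (N4, W) with payoffs (8, 8).
Now find the simultaneous Nash equilibrium.
Union's best replies: W→N3; X→N5; Y→N2; Z→N5.
Management's best replies: N1→W; N2→W; N3→Y; N4→W; N5→X.
The unique mutual best reply is (N5, X), giving (7, 9).
Sequential outcome (N4, W) differs from the Nash profile (N5, X).

no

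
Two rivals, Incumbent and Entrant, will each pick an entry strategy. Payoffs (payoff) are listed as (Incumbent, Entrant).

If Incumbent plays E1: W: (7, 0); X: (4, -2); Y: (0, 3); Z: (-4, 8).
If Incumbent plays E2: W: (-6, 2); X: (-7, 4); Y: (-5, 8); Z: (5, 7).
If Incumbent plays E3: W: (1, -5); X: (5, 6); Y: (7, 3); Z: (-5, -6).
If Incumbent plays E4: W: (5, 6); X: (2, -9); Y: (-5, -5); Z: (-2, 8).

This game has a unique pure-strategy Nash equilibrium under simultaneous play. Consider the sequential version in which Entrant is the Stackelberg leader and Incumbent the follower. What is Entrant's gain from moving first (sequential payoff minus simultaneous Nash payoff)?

1

Incumbent best-responds to each possible Entrant move:
- W → Incumbent plays E1 (best of 7, -6, 1, 5); Entrant gets 0.
- X → Incumbent plays E3 (best of 4, -7, 5, 2); Entrant gets 6.
- Y → Incumbent plays E3 (best of 0, -5, 7, -5); Entrant gets 3.
- Z → Incumbent plays E2 (best of -4, 5, -5, -2); Entrant gets 7.
Entrant's induced payoffs are 0, 6, 3, 7, so Entrant commits to Z. Subgame-perfect outcome: (E2, Z) with payoffs (5, 7).
Under simultaneous play:
Incumbent's best replies: W→E1; X→E3; Y→E3; Z→E2.
Entrant's best replies: E1→Z; E2→Y; E3→X; E4→Z.
Only (E3, X) has each player best-responding; Nash payoffs (5, 6).
Entrant's commitment gain: 7 − 6 = 1.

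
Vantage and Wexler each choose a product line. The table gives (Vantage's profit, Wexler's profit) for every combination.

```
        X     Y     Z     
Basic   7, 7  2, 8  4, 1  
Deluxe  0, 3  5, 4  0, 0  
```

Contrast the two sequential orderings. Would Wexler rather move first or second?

first

If Vantage leads: Wexler's best replies are Basic→Y, Deluxe→Y; Vantage's induced payoffs 2, 5; outcome (Deluxe, Y), payoffs (5, 4).
If Wexler leads: Vantage's best replies are X→Basic, Y→Deluxe, Z→Basic; Wexler's induced payoffs 7, 4, 1; outcome (Basic, X), payoffs (7, 7).
Wexler gets 7 moving first and 4 moving second, so Wexler prefers to move first.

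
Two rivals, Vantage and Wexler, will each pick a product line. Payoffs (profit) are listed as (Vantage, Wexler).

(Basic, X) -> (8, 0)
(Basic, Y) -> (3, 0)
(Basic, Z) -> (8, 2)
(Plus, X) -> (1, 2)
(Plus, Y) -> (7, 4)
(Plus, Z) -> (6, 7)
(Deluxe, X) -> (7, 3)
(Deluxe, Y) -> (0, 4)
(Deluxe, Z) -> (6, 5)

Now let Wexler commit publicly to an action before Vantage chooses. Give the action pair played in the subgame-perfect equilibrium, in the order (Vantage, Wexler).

(Plus, Y)

Work backward from Vantage's decision.
- X: BR = Basic, leader payoff 0.
- Y: BR = Plus, leader payoff 4.
- Z: BR = Basic, leader payoff 2.
Wexler's induced payoffs are 0, 4, 2, so Wexler commits to Y. Subgame-perfect outcome: (Plus, Y) with payoffs (7, 4).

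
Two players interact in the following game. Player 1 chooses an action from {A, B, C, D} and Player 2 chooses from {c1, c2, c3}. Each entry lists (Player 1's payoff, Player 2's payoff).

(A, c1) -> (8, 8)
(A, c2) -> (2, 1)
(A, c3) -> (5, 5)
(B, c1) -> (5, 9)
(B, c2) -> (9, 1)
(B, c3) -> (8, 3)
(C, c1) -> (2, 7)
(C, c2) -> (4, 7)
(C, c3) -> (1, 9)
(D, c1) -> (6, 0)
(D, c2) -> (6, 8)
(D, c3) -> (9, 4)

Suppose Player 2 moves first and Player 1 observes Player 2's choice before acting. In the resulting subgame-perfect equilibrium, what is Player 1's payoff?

8

Player 1 best-responds to each possible Player 2 move:
- c1: BR = A, leader payoff 8.
- c2: BR = B, leader payoff 1.
- c3: BR = D, leader payoff 4.
Maximizing over 8, 1, 4, Player 2 chooses c1. Subgame-perfect outcome: (A, c1) with payoffs (8, 8).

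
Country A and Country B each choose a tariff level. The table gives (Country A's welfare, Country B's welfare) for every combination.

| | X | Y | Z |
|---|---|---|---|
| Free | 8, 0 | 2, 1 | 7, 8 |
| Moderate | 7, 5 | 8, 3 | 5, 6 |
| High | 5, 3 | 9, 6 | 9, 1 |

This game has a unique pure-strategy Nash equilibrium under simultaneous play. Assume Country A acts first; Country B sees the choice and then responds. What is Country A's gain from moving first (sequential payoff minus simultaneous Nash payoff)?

0

Work backward from Country B's decision.
- Free: Country B compares 0, 1, 8 and picks Z; Country A would get 7.
- Moderate: Country B compares 5, 3, 6 and picks Z; Country A would get 5.
- High: Country B compares 3, 6, 1 and picks Y; Country A would get 9.
Maximizing over 7, 5, 9, Country A chooses High. Subgame-perfect outcome: (High, Y) with payoffs (9, 6).
Now find the simultaneous Nash equilibrium.
Country A's best replies: X→Free; Y→High; Z→High.
Country B's best replies: Free→Z; Moderate→Z; High→Y.
The unique mutual best reply is (High, Y), giving (9, 6).
Country A's commitment gain: 9 − 9 = 0.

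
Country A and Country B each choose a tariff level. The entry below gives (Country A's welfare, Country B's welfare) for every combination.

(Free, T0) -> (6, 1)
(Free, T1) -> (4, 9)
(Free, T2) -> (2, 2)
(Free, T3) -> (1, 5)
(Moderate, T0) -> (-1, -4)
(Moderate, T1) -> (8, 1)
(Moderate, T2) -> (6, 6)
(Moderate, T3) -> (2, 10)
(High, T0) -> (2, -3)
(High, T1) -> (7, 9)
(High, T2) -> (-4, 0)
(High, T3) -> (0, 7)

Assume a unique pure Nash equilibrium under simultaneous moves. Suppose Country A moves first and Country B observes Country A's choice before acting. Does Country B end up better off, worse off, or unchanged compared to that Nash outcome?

Work backward from Country B's decision.
- Free: BR = T1, leader payoff 4.
- Moderate: BR = T3, leader payoff 2.
- High: BR = T1, leader payoff 7.
Among 4, 2, 7, the best is 7 at High. Subgame-perfect outcome: (High, T1) with payoffs (7, 9).
Now find the simultaneous Nash equilibrium.
Country A's best replies: T0→Free; T1→Moderate; T2→Moderate; T3→Moderate.
Country B's best replies: Free→T1; Moderate→T3; High→T1.
Only (Moderate, T3) has each player best-responding; Nash payoffs (2, 10).
Country B earns 9 sequentially versus 10 at the Nash outcome: worse off.

worse off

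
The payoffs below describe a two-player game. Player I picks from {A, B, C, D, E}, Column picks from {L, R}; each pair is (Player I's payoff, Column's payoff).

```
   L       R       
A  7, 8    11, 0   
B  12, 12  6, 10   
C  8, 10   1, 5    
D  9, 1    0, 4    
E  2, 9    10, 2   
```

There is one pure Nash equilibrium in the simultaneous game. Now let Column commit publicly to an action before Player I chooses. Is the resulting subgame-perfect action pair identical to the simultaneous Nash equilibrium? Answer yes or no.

yes

Solve by backward induction (Column leads).
- L: BR = B, leader payoff 12.
- R: BR = A, leader payoff 0.
Maximizing over 12, 0, Column chooses L. Subgame-perfect outcome: (B, L) with payoffs (12, 12).
For the simultaneous game, intersect best replies.
Player I's best replies: L→B; R→A.
Column's best replies: A→L; B→L; C→L; D→R; E→L.
The unique mutual best reply is (B, L), giving (12, 12).
Sequential outcome (B, L) coincides with the Nash profile (B, L).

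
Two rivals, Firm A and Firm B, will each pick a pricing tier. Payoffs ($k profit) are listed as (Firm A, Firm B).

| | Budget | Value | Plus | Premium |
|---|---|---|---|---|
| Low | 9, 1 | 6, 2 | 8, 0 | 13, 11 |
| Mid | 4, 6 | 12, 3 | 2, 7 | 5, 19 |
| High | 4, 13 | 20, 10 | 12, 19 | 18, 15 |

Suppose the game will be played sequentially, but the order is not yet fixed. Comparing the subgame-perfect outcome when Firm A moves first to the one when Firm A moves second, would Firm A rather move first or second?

first

If Firm A leads: Firm B's best replies are Low→Premium, Mid→Premium, High→Plus; Firm A's induced payoffs 13, 5, 12; outcome (Low, Premium), payoffs (13, 11).
If Firm B leads: Firm A's best replies are Budget→Low, Value→High, Plus→High, Premium→High; Firm B's induced payoffs 1, 10, 19, 15; outcome (High, Plus), payoffs (12, 19).
Firm A gets 13 moving first and 12 moving second, so Firm A prefers to move first.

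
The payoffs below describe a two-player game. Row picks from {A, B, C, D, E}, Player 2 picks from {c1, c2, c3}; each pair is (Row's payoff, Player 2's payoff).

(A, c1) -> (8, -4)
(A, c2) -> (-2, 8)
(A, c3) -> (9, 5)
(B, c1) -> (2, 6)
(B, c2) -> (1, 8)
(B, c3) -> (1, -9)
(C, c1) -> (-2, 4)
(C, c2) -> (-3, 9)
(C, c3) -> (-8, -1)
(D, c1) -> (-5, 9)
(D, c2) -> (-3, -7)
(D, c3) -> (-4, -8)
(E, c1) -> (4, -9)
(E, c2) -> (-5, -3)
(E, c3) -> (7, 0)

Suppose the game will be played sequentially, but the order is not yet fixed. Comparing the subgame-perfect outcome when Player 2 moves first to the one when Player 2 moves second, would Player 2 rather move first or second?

first

If Row leads: Player 2's best replies are A→c2, B→c2, C→c2, D→c1, E→c3; Row's induced payoffs -2, 1, -3, -5, 7; outcome (E, c3), payoffs (7, 0).
If Player 2 leads: Row's best replies are c1→A, c2→B, c3→A; Player 2's induced payoffs -4, 8, 5; outcome (B, c2), payoffs (1, 8).
Player 2 gets 8 moving first and 0 moving second, so Player 2 prefers to move first.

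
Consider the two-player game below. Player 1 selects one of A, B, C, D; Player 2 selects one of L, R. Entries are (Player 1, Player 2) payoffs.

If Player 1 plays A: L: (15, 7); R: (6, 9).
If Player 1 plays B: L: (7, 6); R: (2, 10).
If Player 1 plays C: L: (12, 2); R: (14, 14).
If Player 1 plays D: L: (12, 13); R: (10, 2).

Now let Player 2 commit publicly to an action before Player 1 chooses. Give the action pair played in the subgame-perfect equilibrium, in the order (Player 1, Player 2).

Backward induction with Player 2 moving first.
- L: Player 1 compares 15, 7, 12, 12 and picks A; Player 2 would get 7.
- R: Player 1 compares 6, 2, 14, 10 and picks C; Player 2 would get 14.
Maximizing over 7, 14, Player 2 chooses R. Subgame-perfect outcome: (C, R) with payoffs (14, 14).

(C, R)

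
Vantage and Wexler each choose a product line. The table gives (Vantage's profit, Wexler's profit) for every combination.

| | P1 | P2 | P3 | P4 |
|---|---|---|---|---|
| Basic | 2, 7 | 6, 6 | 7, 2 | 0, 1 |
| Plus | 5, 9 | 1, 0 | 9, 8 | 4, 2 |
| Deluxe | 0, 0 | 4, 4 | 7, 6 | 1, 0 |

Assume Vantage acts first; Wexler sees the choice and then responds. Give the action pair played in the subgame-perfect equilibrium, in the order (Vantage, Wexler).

Wexler best-responds to each possible Vantage move:
- Basic → Wexler plays P1 (best of 7, 6, 2, 1); Vantage gets 2.
- Plus → Wexler plays P1 (best of 9, 0, 8, 2); Vantage gets 5.
- Deluxe → Wexler plays P3 (best of 0, 4, 6, 0); Vantage gets 7.
Among 2, 5, 7, the best is 7 at Deluxe. Subgame-perfect outcome: (Deluxe, P3) with payoffs (7, 6).

(Deluxe, P3)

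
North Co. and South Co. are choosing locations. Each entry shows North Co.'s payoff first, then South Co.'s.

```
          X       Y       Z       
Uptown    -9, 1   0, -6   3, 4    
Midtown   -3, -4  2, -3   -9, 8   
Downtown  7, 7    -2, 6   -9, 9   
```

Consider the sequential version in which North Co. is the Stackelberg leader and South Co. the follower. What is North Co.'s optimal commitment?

Uptown

Backward induction with North Co. moving first.
- Uptown → South Co. plays Z (best of 1, -6, 4); North Co. gets 3.
- Midtown → South Co. plays Z (best of -4, -3, 8); North Co. gets -9.
- Downtown → South Co. plays Z (best of 7, 6, 9); North Co. gets -9.
Among 3, -9, -9, the best is 3 at Uptown. Subgame-perfect outcome: (Uptown, Z) with payoffs (3, 4).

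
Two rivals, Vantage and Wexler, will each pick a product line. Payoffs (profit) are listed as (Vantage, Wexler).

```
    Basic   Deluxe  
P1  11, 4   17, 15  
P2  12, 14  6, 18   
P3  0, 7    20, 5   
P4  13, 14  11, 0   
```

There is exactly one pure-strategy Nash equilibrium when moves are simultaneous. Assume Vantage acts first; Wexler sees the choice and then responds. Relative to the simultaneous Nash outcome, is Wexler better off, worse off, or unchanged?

Solve by backward induction (Vantage leads).
- P1: BR = Deluxe, leader payoff 17.
- P2: BR = Deluxe, leader payoff 6.
- P3: BR = Basic, leader payoff 0.
- P4: BR = Basic, leader payoff 13.
Vantage's induced payoffs are 17, 6, 0, 13, so Vantage commits to P1. Subgame-perfect outcome: (P1, Deluxe) with payoffs (17, 15).
Under simultaneous play:
Vantage's best replies: Basic→P4; Deluxe→P3.
Wexler's best replies: P1→Deluxe; P2→Deluxe; P3→Basic; P4→Basic.
Only (P4, Basic) has each player best-responding; Nash payoffs (13, 14).
Wexler earns 15 sequentially versus 14 at the Nash outcome: better off.

better off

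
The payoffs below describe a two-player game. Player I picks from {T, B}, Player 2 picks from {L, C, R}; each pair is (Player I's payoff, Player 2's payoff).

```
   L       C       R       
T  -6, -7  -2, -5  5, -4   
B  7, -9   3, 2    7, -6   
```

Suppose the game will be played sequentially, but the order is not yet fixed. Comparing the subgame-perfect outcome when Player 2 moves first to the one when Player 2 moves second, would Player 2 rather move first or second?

If Player I leads: Player 2's best replies are T→R, B→C; Player I's induced payoffs 5, 3; outcome (T, R), payoffs (5, -4).
If Player 2 leads: Player I's best replies are L→B, C→B, R→B; Player 2's induced payoffs -9, 2, -6; outcome (B, C), payoffs (3, 2).
Player 2 gets 2 moving first and -4 moving second, so Player 2 prefers to move first.

first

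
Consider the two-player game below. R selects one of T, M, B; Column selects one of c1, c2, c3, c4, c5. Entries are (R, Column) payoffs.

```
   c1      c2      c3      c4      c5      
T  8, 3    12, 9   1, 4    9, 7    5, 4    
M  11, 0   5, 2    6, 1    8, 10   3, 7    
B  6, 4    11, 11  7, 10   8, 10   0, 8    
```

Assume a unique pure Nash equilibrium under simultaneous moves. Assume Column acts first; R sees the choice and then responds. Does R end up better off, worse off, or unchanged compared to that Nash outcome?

worse off

Work backward from R's decision.
- c1 → R plays M (best of 8, 11, 6); Column gets 0.
- c2 → R plays T (best of 12, 5, 11); Column gets 9.
- c3 → R plays B (best of 1, 6, 7); Column gets 10.
- c4 → R plays T (best of 9, 8, 8); Column gets 7.
- c5 → R plays T (best of 5, 3, 0); Column gets 4.
Among 0, 9, 10, 7, 4, the best is 10 at c3. Subgame-perfect outcome: (B, c3) with payoffs (7, 10).
Under simultaneous play:
R's best replies: c1→M; c2→T; c3→B; c4→T; c5→T.
Column's best replies: T→c2; M→c4; B→c2.
Only (T, c2) has each player best-responding; Nash payoffs (12, 9).
R earns 7 sequentially versus 12 at the Nash outcome: worse off.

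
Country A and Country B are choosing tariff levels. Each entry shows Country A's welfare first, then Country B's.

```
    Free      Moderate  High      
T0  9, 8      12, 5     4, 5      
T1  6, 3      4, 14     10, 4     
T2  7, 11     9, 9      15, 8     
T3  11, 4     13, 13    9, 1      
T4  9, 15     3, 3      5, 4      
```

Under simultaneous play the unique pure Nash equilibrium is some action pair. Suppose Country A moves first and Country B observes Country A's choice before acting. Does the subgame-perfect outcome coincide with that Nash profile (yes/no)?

Backward induction with Country A moving first.
- T0 → Country B plays Free (best of 8, 5, 5); Country A gets 9.
- T1 → Country B plays Moderate (best of 3, 14, 4); Country A gets 4.
- T2 → Country B plays Free (best of 11, 9, 8); Country A gets 7.
- T3 → Country B plays Moderate (best of 4, 13, 1); Country A gets 13.
- T4 → Country B plays Free (best of 15, 3, 4); Country A gets 9.
Among 9, 4, 7, 13, 9, the best is 13 at T3. Subgame-perfect outcome: (T3, Moderate) with payoffs (13, 13).
Now find the simultaneous Nash equilibrium.
Country A's best replies: Free→T3; Moderate→T3; High→T2.
Country B's best replies: T0→Free; T1→Moderate; T2→Free; T3→Moderate; T4→Free.
Only (T3, Moderate) has each player best-responding; Nash payoffs (13, 13).
Sequential outcome (T3, Moderate) coincides with the Nash profile (T3, Moderate).

yes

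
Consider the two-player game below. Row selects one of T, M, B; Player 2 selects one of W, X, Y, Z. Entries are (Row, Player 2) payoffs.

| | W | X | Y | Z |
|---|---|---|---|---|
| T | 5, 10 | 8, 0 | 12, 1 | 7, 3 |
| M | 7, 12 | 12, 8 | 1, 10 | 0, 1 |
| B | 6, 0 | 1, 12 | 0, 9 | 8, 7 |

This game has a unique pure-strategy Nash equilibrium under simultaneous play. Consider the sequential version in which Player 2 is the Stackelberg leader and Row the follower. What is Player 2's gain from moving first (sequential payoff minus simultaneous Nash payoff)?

0

Work backward from Row's decision.
- W → Row plays M (best of 5, 7, 6); Player 2 gets 12.
- X → Row plays M (best of 8, 12, 1); Player 2 gets 8.
- Y → Row plays T (best of 12, 1, 0); Player 2 gets 1.
- Z → Row plays B (best of 7, 0, 8); Player 2 gets 7.
Among 12, 8, 1, 7, the best is 12 at W. Subgame-perfect outcome: (M, W) with payoffs (7, 12).
For the simultaneous game, intersect best replies.
Row's best replies: W→M; X→M; Y→T; Z→B.
Player 2's best replies: T→W; M→W; B→X.
The unique mutual best reply is (M, W), giving (7, 12).
Player 2's commitment gain: 12 − 12 = 0.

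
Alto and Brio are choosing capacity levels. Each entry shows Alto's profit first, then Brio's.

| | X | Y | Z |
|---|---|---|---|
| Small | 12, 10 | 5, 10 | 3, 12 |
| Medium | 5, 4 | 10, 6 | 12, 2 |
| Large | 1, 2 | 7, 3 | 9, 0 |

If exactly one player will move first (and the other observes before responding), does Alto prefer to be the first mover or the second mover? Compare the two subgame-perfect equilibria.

second

If Alto leads: Brio's best replies are Small→Z, Medium→Y, Large→Y; Alto's induced payoffs 3, 10, 7; outcome (Medium, Y), payoffs (10, 6).
If Brio leads: Alto's best replies are X→Small, Y→Medium, Z→Medium; Brio's induced payoffs 10, 6, 2; outcome (Small, X), payoffs (12, 10).
Alto gets 10 moving first and 12 moving second, so Alto prefers to move second.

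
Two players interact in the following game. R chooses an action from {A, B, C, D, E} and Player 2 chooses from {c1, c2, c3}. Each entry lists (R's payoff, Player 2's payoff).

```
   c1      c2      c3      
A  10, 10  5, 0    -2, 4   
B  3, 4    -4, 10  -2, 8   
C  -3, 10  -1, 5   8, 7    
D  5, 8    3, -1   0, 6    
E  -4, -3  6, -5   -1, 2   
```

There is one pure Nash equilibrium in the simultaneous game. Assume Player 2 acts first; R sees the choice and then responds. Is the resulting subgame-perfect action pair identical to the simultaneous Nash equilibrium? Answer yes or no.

yes

R best-responds to each possible Player 2 move:
- c1: R compares 10, 3, -3, 5, -4 and picks A; Player 2 would get 10.
- c2: R compares 5, -4, -1, 3, 6 and picks E; Player 2 would get -5.
- c3: R compares -2, -2, 8, 0, -1 and picks C; Player 2 would get 7.
Among 10, -5, 7, the best is 10 at c1. Subgame-perfect outcome: (A, c1) with payoffs (10, 10).
Now find the simultaneous Nash equilibrium.
R's best replies: c1→A; c2→E; c3→C.
Player 2's best replies: A→c1; B→c2; C→c1; D→c1; E→c3.
Only (A, c1) has each player best-responding; Nash payoffs (10, 10).
Sequential outcome (A, c1) coincides with the Nash profile (A, c1).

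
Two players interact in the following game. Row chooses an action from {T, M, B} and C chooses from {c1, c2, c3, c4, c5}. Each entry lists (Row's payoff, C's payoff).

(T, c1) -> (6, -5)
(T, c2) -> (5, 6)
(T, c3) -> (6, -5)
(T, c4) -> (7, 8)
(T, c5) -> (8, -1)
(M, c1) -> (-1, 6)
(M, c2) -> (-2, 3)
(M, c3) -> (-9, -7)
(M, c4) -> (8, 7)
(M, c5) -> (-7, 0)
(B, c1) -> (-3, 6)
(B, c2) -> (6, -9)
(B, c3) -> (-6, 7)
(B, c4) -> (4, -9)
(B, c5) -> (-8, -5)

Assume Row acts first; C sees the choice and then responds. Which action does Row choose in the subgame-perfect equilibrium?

M

Backward induction with Row moving first.
- T: BR = c4, leader payoff 7.
- M: BR = c4, leader payoff 8.
- B: BR = c3, leader payoff -6.
Maximizing over 7, 8, -6, Row chooses M. Subgame-perfect outcome: (M, c4) with payoffs (8, 7).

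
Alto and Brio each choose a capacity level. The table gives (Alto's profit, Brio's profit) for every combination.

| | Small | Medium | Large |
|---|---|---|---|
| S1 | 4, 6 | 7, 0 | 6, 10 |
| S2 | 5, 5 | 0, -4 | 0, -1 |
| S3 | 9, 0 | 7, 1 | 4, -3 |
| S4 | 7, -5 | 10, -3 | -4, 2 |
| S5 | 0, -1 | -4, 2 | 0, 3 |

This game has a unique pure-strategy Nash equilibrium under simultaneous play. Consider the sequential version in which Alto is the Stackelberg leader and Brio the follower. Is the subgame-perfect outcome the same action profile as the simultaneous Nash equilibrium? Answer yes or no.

no

Backward induction with Alto moving first.
- S1 → Brio plays Large (best of 6, 0, 10); Alto gets 6.
- S2 → Brio plays Small (best of 5, -4, -1); Alto gets 5.
- S3 → Brio plays Medium (best of 0, 1, -3); Alto gets 7.
- S4 → Brio plays Large (best of -5, -3, 2); Alto gets -4.
- S5 → Brio plays Large (best of -1, 2, 3); Alto gets 0.
Maximizing over 6, 5, 7, -4, 0, Alto chooses S3. Subgame-perfect outcome: (S3, Medium) with payoffs (7, 1).
For the simultaneous game, intersect best replies.
Alto's best replies: Small→S3; Medium→S4; Large→S1.
Brio's best replies: S1→Large; S2→Small; S3→Medium; S4→Large; S5→Large.
The unique mutual best reply is (S1, Large), giving (6, 10).
Sequential outcome (S3, Medium) differs from the Nash profile (S1, Large).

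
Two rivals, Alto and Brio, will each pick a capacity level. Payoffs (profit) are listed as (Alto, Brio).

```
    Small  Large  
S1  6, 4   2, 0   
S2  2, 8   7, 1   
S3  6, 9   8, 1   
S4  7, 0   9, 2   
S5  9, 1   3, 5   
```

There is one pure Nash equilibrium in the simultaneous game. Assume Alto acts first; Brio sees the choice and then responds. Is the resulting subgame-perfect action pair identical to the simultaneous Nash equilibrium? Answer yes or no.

yes

Brio best-responds to each possible Alto move:
- S1: BR = Small, leader payoff 6.
- S2: BR = Small, leader payoff 2.
- S3: BR = Small, leader payoff 6.
- S4: BR = Large, leader payoff 9.
- S5: BR = Large, leader payoff 3.
Alto's induced payoffs are 6, 2, 6, 9, 3, so Alto commits to S4. Subgame-perfect outcome: (S4, Large) with payoffs (9, 2).
Under simultaneous play:
Alto's best replies: Small→S5; Large→S4.
Brio's best replies: S1→Small; S2→Small; S3→Small; S4→Large; S5→Large.
Only (S4, Large) has each player best-responding; Nash payoffs (9, 2).
Sequential outcome (S4, Large) coincides with the Nash profile (S4, Large).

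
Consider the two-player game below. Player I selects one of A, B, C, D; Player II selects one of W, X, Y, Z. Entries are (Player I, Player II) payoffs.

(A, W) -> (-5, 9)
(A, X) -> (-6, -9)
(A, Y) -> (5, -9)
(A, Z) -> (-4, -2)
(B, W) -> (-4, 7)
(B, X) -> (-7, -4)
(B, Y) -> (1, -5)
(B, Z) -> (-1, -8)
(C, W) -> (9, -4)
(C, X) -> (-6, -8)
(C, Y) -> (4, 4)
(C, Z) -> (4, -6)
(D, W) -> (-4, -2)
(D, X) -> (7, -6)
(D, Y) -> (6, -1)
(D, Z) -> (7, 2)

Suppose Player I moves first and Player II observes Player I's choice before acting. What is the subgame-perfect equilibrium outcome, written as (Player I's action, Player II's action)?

(D, Z)

Player II best-responds to each possible Player I move:
- A: Player II compares 9, -9, -9, -2 and picks W; Player I would get -5.
- B: Player II compares 7, -4, -5, -8 and picks W; Player I would get -4.
- C: Player II compares -4, -8, 4, -6 and picks Y; Player I would get 4.
- D: Player II compares -2, -6, -1, 2 and picks Z; Player I would get 7.
Player I's induced payoffs are -5, -4, 4, 7, so Player I commits to D. Subgame-perfect outcome: (D, Z) with payoffs (7, 2).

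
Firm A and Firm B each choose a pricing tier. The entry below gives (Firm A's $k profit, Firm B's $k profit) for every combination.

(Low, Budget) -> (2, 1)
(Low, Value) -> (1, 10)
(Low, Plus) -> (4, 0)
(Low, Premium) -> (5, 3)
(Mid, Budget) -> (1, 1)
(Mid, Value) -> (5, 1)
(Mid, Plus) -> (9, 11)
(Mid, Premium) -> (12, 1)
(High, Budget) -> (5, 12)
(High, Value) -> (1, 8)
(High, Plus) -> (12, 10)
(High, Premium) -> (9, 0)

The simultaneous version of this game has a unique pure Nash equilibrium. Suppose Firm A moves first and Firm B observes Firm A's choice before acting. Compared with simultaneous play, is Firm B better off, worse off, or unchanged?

Work backward from Firm B's decision.
- Low: BR = Value, leader payoff 1.
- Mid: BR = Plus, leader payoff 9.
- High: BR = Budget, leader payoff 5.
Firm A's induced payoffs are 1, 9, 5, so Firm A commits to Mid. Subgame-perfect outcome: (Mid, Plus) with payoffs (9, 11).
Now find the simultaneous Nash equilibrium.
Firm A's best replies: Budget→High; Value→Mid; Plus→High; Premium→Mid.
Firm B's best replies: Low→Value; Mid→Plus; High→Budget.
Only (High, Budget) has each player best-responding; Nash payoffs (5, 12).
Firm B earns 11 sequentially versus 12 at the Nash outcome: worse off.

worse off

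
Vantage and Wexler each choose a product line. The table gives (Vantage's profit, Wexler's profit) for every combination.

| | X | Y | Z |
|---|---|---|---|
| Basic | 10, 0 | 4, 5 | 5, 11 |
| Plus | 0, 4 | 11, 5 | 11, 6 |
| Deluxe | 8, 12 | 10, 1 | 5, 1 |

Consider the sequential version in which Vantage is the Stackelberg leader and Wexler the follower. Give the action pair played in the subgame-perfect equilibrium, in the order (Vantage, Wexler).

Backward induction with Vantage moving first.
- Basic: BR = Z, leader payoff 5.
- Plus: BR = Z, leader payoff 11.
- Deluxe: BR = X, leader payoff 8.
Among 5, 11, 8, the best is 11 at Plus. Subgame-perfect outcome: (Plus, Z) with payoffs (11, 6).

(Plus, Z)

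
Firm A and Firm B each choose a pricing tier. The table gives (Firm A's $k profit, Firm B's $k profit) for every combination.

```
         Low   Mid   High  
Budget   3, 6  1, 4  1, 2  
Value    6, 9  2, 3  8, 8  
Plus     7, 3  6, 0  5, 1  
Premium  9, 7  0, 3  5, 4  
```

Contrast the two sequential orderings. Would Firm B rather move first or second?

If Firm A leads: Firm B's best replies are Budget→Low, Value→Low, Plus→Low, Premium→Low; Firm A's induced payoffs 3, 6, 7, 9; outcome (Premium, Low), payoffs (9, 7).
If Firm B leads: Firm A's best replies are Low→Premium, Mid→Plus, High→Value; Firm B's induced payoffs 7, 0, 8; outcome (Value, High), payoffs (8, 8).
Firm B gets 8 moving first and 7 moving second, so Firm B prefers to move first.

first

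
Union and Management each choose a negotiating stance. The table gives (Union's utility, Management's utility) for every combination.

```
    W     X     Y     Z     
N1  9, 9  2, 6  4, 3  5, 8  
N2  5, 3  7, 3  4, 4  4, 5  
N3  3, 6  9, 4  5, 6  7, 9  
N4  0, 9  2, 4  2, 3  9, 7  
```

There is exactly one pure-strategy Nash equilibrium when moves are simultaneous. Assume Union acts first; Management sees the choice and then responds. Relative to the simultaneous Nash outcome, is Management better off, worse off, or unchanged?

unchanged

Management best-responds to each possible Union move:
- N1: Management compares 9, 6, 3, 8 and picks W; Union would get 9.
- N2: Management compares 3, 3, 4, 5 and picks Z; Union would get 4.
- N3: Management compares 6, 4, 6, 9 and picks Z; Union would get 7.
- N4: Management compares 9, 4, 3, 7 and picks W; Union would get 0.
Union's induced payoffs are 9, 4, 7, 0, so Union commits to N1. Subgame-perfect outcome: (N1, W) with payoffs (9, 9).
For the simultaneous game, intersect best replies.
Union's best replies: W→N1; X→N3; Y→N3; Z→N4.
Management's best replies: N1→W; N2→Z; N3→Z; N4→W.
Only (N1, W) has each player best-responding; Nash payoffs (9, 9).
Management earns 9 sequentially versus 9 at the Nash outcome: unchanged.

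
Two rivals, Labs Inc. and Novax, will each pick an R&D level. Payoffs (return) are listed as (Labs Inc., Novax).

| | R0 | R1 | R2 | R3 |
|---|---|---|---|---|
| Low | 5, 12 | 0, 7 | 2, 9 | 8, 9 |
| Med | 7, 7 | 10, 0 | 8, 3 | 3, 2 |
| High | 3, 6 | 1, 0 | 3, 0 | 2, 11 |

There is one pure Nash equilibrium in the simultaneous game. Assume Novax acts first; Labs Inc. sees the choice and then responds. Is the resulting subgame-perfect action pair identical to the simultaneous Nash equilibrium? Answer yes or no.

Backward induction with Novax moving first.
- R0: BR = Med, leader payoff 7.
- R1: BR = Med, leader payoff 0.
- R2: BR = Med, leader payoff 3.
- R3: BR = Low, leader payoff 9.
Novax's induced payoffs are 7, 0, 3, 9, so Novax commits to R3. Subgame-perfect outcome: (Low, R3) with payoffs (8, 9).
Under simultaneous play:
Labs Inc.'s best replies: R0→Med; R1→Med; R2→Med; R3→Low.
Novax's best replies: Low→R0; Med→R0; High→R3.
Only (Med, R0) has each player best-responding; Nash payoffs (7, 7).
Sequential outcome (Low, R3) differs from the Nash profile (Med, R0).

no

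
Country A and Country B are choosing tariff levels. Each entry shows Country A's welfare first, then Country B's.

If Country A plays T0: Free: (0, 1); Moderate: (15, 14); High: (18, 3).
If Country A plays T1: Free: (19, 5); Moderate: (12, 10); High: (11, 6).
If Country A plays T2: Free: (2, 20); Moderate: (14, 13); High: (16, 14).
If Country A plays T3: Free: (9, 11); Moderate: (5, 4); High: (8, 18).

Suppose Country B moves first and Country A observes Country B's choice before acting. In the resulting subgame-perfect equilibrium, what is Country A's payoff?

15

Country A best-responds to each possible Country B move:
- Free: BR = T1, leader payoff 5.
- Moderate: BR = T0, leader payoff 14.
- High: BR = T0, leader payoff 3.
Among 5, 14, 3, the best is 14 at Moderate. Subgame-perfect outcome: (T0, Moderate) with payoffs (15, 14).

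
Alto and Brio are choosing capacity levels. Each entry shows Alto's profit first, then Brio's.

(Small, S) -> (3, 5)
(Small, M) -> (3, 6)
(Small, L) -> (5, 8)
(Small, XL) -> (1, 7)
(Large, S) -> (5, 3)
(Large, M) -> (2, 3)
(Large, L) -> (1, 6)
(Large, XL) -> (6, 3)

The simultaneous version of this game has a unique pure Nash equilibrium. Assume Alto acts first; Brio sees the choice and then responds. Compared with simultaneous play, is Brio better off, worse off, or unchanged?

Work backward from Brio's decision.
- Small: Brio compares 5, 6, 8, 7 and picks L; Alto would get 5.
- Large: Brio compares 3, 3, 6, 3 and picks L; Alto would get 1.
Among 5, 1, the best is 5 at Small. Subgame-perfect outcome: (Small, L) with payoffs (5, 8).
Under simultaneous play:
Alto's best replies: S→Large; M→Small; L→Small; XL→Large.
Brio's best replies: Small→L; Large→L.
The unique mutual best reply is (Small, L), giving (5, 8).
Brio earns 8 sequentially versus 8 at the Nash outcome: unchanged.

unchanged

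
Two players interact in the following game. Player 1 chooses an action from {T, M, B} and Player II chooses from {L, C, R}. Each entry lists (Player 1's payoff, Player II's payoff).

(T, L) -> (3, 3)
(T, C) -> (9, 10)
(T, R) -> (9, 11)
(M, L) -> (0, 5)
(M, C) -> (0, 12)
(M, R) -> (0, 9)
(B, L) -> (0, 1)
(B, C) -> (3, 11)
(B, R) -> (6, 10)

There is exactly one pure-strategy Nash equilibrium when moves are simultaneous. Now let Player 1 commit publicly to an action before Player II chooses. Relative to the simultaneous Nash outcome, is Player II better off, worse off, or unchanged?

Work backward from Player II's decision.
- T: Player II compares 3, 10, 11 and picks R; Player 1 would get 9.
- M: Player II compares 5, 12, 9 and picks C; Player 1 would get 0.
- B: Player II compares 1, 11, 10 and picks C; Player 1 would get 3.
Player 1's induced payoffs are 9, 0, 3, so Player 1 commits to T. Subgame-perfect outcome: (T, R) with payoffs (9, 11).
For the simultaneous game, intersect best replies.
Player 1's best replies: L→T; C→T; R→T.
Player II's best replies: T→R; M→C; B→C.
Only (T, R) has each player best-responding; Nash payoffs (9, 11).
Player II earns 11 sequentially versus 11 at the Nash outcome: unchanged.

unchanged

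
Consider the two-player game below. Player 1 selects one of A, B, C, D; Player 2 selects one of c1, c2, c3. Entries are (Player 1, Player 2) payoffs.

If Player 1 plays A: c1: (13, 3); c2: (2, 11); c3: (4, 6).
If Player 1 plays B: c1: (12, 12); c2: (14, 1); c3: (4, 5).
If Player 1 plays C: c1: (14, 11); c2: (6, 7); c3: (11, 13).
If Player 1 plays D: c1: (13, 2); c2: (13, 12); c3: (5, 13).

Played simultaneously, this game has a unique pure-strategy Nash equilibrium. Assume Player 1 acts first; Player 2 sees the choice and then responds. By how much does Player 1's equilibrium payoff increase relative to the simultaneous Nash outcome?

Solve by backward induction (Player 1 leads).
- A: Player 2 compares 3, 11, 6 and picks c2; Player 1 would get 2.
- B: Player 2 compares 12, 1, 5 and picks c1; Player 1 would get 12.
- C: Player 2 compares 11, 7, 13 and picks c3; Player 1 would get 11.
- D: Player 2 compares 2, 12, 13 and picks c3; Player 1 would get 5.
Player 1's induced payoffs are 2, 12, 11, 5, so Player 1 commits to B. Subgame-perfect outcome: (B, c1) with payoffs (12, 12).
Now find the simultaneous Nash equilibrium.
Player 1's best replies: c1→C; c2→B; c3→C.
Player 2's best replies: A→c2; B→c1; C→c3; D→c3.
Only (C, c3) has each player best-responding; Nash payoffs (11, 13).
Player 1's commitment gain: 12 − 11 = 1.

1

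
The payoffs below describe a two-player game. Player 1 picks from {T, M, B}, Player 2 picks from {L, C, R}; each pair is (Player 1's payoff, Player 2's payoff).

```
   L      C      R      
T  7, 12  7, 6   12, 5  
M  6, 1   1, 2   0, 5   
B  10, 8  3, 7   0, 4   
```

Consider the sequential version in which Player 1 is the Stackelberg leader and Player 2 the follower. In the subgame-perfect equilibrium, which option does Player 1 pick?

B

Player 2 best-responds to each possible Player 1 move:
- T → Player 2 plays L (best of 12, 6, 5); Player 1 gets 7.
- M → Player 2 plays R (best of 1, 2, 5); Player 1 gets 0.
- B → Player 2 plays L (best of 8, 7, 4); Player 1 gets 10.
Among 7, 0, 10, the best is 10 at B. Subgame-perfect outcome: (B, L) with payoffs (10, 8).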